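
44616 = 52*858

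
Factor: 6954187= 37^1*187951^1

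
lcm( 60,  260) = 780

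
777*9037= 7021749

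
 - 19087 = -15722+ - 3365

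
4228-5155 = -927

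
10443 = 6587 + 3856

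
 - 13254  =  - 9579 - 3675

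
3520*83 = 292160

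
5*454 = 2270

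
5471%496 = 15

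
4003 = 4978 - 975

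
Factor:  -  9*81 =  - 3^6  =  -  729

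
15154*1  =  15154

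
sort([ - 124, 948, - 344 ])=[ - 344, - 124, 948 ]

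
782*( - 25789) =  - 20166998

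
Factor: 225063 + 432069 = 2^2*3^1 * 7^1 *7823^1= 657132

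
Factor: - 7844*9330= - 73184520 = - 2^3*3^1*5^1*37^1*53^1*311^1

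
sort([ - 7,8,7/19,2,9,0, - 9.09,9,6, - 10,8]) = [ - 10, - 9.09,-7,0,7/19,2, 6,8, 8, 9, 9]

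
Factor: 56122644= 2^2*3^1*17^2* 16183^1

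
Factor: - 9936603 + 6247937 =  - 3688666 = -2^1* 1844333^1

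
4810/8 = 2405/4 = 601.25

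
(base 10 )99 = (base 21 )4f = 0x63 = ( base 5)344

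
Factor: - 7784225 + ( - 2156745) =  - 9940970 = - 2^1*5^1*13^1*47^1*1627^1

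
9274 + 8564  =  17838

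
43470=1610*27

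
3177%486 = 261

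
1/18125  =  1/18125  =  0.00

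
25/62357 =25/62357 = 0.00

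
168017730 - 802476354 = - 634458624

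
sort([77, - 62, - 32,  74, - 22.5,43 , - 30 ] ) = [ - 62, - 32,-30 , - 22.5,43,74, 77 ]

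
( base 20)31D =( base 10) 1233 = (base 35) 108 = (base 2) 10011010001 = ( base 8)2321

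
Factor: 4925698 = 2^1*137^1*17977^1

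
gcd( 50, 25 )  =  25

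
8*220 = 1760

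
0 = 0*719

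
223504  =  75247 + 148257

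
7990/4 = 1997+1/2 = 1997.50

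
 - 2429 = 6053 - 8482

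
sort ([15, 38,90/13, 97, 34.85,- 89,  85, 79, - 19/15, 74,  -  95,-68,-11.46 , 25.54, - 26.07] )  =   [ - 95,-89, - 68 ,- 26.07,-11.46, - 19/15,90/13, 15, 25.54, 34.85, 38, 74 , 79, 85, 97 ] 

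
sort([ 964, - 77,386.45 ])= [ - 77, 386.45,964 ] 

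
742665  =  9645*77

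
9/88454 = 9/88454 = 0.00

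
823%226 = 145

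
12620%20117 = 12620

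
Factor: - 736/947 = -2^5*23^1*947^( - 1 )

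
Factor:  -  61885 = -5^1*12377^1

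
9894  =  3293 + 6601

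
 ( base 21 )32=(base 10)65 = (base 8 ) 101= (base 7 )122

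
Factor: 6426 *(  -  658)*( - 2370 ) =2^3*3^4*5^1*7^2 * 17^1 * 47^1 * 79^1 = 10021089960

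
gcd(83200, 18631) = 1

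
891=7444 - 6553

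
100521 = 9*11169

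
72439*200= 14487800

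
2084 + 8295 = 10379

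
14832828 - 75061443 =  - 60228615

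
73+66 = 139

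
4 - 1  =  3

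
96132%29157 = 8661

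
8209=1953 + 6256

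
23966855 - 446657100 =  - 422690245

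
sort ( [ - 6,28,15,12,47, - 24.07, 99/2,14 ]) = [  -  24.07, - 6, 12 , 14, 15,  28,47,  99/2]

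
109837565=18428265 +91409300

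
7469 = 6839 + 630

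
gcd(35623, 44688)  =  49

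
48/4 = 12=12.00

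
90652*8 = 725216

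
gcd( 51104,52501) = 1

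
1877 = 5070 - 3193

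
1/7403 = 1/7403   =  0.00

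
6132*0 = 0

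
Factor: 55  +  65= 2^3*3^1*5^1= 120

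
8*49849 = 398792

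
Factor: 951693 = 3^1*29^1*10939^1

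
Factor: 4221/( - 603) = - 7^1 = - 7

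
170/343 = 170/343  =  0.50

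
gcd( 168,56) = 56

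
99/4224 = 3/128 = 0.02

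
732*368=269376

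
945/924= 45/44  =  1.02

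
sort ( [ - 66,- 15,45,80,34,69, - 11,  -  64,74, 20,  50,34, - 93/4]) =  [ - 66, - 64, - 93/4,-15, - 11,20,  34, 34,  45,50,69 , 74,  80]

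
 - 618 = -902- - 284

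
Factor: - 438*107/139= - 46866/139= -2^1*3^1*73^1*  107^1*139^( - 1) 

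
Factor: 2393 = 2393^1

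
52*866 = 45032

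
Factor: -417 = - 3^1*139^1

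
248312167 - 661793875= -413481708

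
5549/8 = 693 + 5/8 = 693.62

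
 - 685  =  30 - 715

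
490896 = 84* 5844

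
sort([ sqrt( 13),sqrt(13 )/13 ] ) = [ sqrt( 13)/13, sqrt( 13)] 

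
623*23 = 14329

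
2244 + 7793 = 10037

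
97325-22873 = 74452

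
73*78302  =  5716046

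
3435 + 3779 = 7214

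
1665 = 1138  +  527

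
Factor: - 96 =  - 2^5*3^1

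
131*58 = 7598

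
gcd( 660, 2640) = 660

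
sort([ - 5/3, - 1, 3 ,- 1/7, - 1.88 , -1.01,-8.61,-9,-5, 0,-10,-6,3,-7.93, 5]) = [ - 10, - 9,-8.61, - 7.93 , - 6,-5, - 1.88,-5/3, -1.01, - 1,- 1/7, 0,3,3,5 ]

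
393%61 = 27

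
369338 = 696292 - 326954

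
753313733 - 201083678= 552230055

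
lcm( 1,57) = 57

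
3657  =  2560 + 1097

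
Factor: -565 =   -  5^1*113^1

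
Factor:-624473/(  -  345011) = 19^1 *23^1*1429^1*345011^( - 1)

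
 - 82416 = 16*( - 5151)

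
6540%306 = 114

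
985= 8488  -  7503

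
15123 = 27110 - 11987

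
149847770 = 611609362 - 461761592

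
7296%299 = 120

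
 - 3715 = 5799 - 9514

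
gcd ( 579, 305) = 1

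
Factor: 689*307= 13^1*53^1*307^1 = 211523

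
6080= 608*10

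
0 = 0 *4250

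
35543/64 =35543/64  =  555.36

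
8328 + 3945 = 12273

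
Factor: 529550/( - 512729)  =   - 850/823 = - 2^1*5^2*17^1*823^( - 1 ) 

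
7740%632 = 156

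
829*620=513980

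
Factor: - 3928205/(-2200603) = 5^1*785641^1 * 2200603^ (  -  1 )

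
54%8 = 6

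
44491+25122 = 69613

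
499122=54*9243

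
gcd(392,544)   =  8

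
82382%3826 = 2036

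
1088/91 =11 +87/91 = 11.96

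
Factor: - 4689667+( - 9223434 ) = -13913101 = -1009^1*13789^1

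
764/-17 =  - 45 + 1/17= -44.94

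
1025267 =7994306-6969039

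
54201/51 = 18067/17 = 1062.76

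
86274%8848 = 6642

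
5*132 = 660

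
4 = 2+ 2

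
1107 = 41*27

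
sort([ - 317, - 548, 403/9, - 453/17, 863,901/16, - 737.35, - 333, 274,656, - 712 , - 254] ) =[ - 737.35, - 712, - 548, - 333, - 317, - 254, - 453/17, 403/9,901/16 , 274, 656, 863]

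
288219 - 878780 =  - 590561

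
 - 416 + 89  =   - 327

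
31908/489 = 65 + 41/163 = 65.25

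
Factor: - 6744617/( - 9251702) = 2^( - 1)*11^1*29^1*31^( - 1 )*37^( - 2)*109^ ( - 1)*21143^1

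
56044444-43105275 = 12939169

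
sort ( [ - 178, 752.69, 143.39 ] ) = [-178, 143.39, 752.69] 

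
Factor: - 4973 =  - 4973^1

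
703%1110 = 703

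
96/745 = 96/745= 0.13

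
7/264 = 7/264 = 0.03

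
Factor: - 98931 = -3^1*7^2 * 673^1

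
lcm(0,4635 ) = 0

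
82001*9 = 738009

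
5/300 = 1/60 = 0.02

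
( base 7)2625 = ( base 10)999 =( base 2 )1111100111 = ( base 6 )4343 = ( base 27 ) 1A0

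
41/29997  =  41/29997 = 0.00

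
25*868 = 21700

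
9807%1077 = 114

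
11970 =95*126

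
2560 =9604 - 7044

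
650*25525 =16591250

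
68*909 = 61812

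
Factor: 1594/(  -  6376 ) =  - 2^( -2) = - 1/4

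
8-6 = 2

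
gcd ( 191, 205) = 1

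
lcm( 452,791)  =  3164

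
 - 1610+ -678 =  - 2288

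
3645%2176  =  1469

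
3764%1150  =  314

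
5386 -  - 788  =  6174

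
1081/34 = 1081/34 = 31.79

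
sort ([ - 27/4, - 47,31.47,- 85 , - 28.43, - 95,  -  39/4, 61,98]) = [ - 95, - 85, - 47, - 28.43, - 39/4, - 27/4,31.47,61 , 98 ]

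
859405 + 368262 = 1227667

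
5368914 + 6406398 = 11775312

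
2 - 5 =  - 3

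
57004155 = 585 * 97443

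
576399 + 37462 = 613861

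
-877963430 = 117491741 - 995455171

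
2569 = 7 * 367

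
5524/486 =11 + 89/243 =11.37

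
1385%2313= 1385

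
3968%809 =732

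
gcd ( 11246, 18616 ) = 2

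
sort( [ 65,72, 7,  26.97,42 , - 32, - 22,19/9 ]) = [-32, - 22,19/9, 7, 26.97,42, 65,72 ]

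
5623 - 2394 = 3229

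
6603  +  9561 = 16164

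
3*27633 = 82899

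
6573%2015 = 528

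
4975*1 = 4975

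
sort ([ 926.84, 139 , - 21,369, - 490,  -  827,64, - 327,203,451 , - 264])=[  -  827, - 490, - 327,  -  264, - 21, 64,139,203, 369, 451, 926.84] 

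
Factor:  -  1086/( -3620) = 2^( - 1)*3^1*5^ ( - 1 ) = 3/10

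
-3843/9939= - 1 + 2032/3313 = - 0.39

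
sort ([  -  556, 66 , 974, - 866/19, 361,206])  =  [-556, - 866/19,66 , 206,  361 , 974 ] 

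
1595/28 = 56  +  27/28 = 56.96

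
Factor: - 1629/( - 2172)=2^( - 2)*3^1 = 3/4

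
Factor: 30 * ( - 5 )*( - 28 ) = 4200 = 2^3*3^1*5^2*7^1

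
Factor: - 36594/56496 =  - 2^ ( - 3)*3^1*11^( - 1 )*19^1= - 57/88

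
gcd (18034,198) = 2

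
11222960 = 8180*1372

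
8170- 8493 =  - 323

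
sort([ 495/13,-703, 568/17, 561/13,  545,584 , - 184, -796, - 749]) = [ - 796, - 749, - 703, - 184, 568/17,495/13,561/13, 545, 584]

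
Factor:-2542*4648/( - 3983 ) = 1687888/569 = 2^4*31^1*41^1 *83^1*569^( - 1 ) 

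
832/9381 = 832/9381= 0.09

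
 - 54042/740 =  - 27021/370 = - 73.03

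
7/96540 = 7/96540 = 0.00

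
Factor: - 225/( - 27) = 25/3 = 3^( - 1)*5^2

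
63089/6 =10514+ 5/6=10514.83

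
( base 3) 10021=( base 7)154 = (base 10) 88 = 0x58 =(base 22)40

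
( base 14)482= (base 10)898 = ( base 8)1602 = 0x382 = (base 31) su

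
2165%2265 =2165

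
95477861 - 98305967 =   -  2828106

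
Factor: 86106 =2^1*3^1*113^1*127^1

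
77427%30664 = 16099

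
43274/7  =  6182 = 6182.00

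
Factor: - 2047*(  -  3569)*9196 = 2^2*11^2*19^1*23^1*43^1* 83^1*89^1 = 67183612628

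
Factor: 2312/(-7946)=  - 1156/3973 = - 2^2 * 17^2 * 29^( - 1)*137^( - 1)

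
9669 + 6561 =16230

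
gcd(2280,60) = 60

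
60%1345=60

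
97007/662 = 97007/662 = 146.54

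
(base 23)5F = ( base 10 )130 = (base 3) 11211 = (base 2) 10000010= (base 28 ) 4I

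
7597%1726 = 693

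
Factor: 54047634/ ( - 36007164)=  - 9007939/6001194=- 2^( - 1)*3^(-1 ) * 1000199^( - 1)*9007939^1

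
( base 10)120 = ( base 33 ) 3L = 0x78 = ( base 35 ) 3f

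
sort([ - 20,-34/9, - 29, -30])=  [ - 30,-29, - 20  , - 34/9] 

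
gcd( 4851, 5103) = 63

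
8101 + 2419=10520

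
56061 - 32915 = 23146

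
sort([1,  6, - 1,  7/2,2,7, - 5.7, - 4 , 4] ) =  [  -  5.7,- 4, - 1,1,2,7/2,4,6, 7]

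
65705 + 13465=79170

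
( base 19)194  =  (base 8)1030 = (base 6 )2252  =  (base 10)536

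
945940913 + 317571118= 1263512031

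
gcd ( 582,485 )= 97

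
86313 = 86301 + 12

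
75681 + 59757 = 135438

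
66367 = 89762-23395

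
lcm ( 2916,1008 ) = 81648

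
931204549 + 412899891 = 1344104440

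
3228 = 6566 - 3338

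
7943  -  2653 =5290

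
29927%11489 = 6949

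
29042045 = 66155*439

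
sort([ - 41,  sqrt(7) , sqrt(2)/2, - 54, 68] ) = [ - 54, - 41,  sqrt(2)/2, sqrt(7), 68] 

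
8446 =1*8446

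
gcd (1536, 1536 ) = 1536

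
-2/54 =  - 1/27=- 0.04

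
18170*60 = 1090200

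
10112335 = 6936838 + 3175497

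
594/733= 594/733 = 0.81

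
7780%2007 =1759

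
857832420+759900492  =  1617732912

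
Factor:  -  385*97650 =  - 37595250 = - 2^1*3^2*5^3*7^2*11^1*31^1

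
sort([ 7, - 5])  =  [ - 5 , 7 ]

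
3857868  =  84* 45927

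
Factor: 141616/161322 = 2^3*3^( - 1)*7^(  -  1 )*23^( - 1)*53^1 = 424/483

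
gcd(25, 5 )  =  5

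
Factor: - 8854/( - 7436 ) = 4427/3718 =2^( - 1 )*11^ ( - 1 )* 13^( - 2)*19^1*233^1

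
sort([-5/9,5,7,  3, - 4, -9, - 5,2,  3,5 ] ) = [ - 9, - 5 , - 4, - 5/9 , 2,3, 3, 5,5,  7] 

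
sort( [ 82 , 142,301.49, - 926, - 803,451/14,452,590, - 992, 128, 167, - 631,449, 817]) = [ -992 , - 926 , - 803, - 631, 451/14 , 82,128,  142,167 , 301.49, 449,  452, 590 , 817 ]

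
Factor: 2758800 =2^4*3^1*5^2*11^2*19^1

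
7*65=455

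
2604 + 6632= 9236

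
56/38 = 1 + 9/19 = 1.47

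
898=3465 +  - 2567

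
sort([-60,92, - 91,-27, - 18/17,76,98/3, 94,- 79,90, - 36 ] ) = [- 91, - 79, - 60,-36,- 27, -18/17,98/3, 76, 90,92,  94] 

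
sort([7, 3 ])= [ 3,7 ] 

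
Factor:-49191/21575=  - 3^1*5^( - 2 )*  19^1  =  - 57/25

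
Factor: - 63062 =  - 2^1*31531^1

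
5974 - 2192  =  3782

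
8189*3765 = 30831585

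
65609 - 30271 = 35338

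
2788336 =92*30308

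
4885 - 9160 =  - 4275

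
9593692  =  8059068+1534624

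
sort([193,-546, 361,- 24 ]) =[-546, - 24,  193, 361] 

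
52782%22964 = 6854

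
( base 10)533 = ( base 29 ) IB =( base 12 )385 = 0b1000010101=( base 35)F8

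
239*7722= 1845558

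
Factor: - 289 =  - 17^2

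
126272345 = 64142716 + 62129629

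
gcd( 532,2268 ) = 28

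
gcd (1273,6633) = 67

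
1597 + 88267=89864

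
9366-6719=2647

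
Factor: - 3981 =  - 3^1*1327^1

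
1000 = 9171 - 8171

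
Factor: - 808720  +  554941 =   -  253779 = - 3^1*29^1*2917^1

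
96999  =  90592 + 6407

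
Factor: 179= 179^1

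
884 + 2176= 3060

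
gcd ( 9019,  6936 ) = 1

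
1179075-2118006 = - 938931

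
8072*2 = 16144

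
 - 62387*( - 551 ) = 34375237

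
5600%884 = 296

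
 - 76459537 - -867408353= 790948816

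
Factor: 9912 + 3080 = 2^6*7^1*29^1= 12992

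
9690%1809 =645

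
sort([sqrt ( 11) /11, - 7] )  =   [ - 7,sqrt(11)/11] 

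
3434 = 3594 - 160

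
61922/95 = 651 + 77/95 = 651.81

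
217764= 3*72588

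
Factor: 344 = 2^3*43^1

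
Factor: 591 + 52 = 643^1 = 643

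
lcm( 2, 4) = 4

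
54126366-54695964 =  - 569598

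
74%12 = 2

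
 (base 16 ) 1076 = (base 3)12210002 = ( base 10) 4214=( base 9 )5702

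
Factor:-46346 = -2^1*23173^1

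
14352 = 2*7176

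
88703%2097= 629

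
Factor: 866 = 2^1*433^1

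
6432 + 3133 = 9565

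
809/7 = 115  +  4/7 = 115.57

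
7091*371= 2630761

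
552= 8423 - 7871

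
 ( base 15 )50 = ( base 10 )75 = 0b1001011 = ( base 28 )2j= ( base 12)63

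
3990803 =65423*61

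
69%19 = 12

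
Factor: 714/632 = 2^ (-2)*3^1*7^1*17^1*79^( - 1 ) = 357/316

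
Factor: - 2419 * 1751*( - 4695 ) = 3^1*5^1*17^1*41^1*59^1*103^1*313^1=19886465955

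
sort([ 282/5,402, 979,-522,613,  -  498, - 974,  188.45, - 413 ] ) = [ - 974,- 522, - 498,  -  413, 282/5,  188.45,402, 613, 979]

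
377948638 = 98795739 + 279152899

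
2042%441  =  278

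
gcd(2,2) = 2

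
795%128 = 27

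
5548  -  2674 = 2874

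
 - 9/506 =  - 1 + 497/506 = -0.02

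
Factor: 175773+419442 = 595215 =3^3*5^1*4409^1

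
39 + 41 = 80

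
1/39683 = 1/39683 = 0.00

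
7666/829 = 7666/829 = 9.25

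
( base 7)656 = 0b101001111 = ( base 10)335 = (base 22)F5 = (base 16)14F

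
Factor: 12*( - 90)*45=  - 48600  =  - 2^3*3^5 * 5^2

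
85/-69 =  - 85/69 = - 1.23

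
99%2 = 1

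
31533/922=34 + 185/922 = 34.20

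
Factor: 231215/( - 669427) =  - 5^1*11^( - 1)*19^(-1 )*131^1 * 353^1 * 3203^ ( - 1)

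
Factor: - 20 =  - 2^2*5^1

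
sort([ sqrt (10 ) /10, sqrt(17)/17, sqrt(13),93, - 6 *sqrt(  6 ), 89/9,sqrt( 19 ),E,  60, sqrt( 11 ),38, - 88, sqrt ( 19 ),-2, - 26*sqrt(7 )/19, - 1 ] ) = [ - 88,- 6 * sqrt (6), - 26*sqrt( 7)/19, - 2, - 1, sqrt(17) /17, sqrt ( 10)/10,E, sqrt( 11 ), sqrt( 13)  ,  sqrt( 19),sqrt( 19), 89/9, 38,  60, 93] 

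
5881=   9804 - 3923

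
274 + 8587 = 8861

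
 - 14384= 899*(-16)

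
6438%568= 190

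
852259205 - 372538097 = 479721108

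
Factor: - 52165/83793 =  - 3^( - 1 )*5^1*17^( - 1 )*31^( - 1 )*53^ ( - 1 )*10433^1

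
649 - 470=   179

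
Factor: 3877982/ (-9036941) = -2^1*151^1*12841^1*  9036941^(-1 )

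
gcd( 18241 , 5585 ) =1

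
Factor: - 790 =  - 2^1*5^1*79^1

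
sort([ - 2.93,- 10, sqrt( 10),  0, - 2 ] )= [ - 10, - 2.93,  -  2,0,sqrt( 10)]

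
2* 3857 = 7714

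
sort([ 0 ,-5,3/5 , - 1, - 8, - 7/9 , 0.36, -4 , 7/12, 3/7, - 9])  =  [ - 9, - 8, - 5, - 4,-1 ,-7/9, 0, 0.36,  3/7, 7/12 , 3/5 ] 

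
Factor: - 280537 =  - 280537^1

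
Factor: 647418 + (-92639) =554779^1 = 554779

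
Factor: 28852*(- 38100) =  - 2^4 *3^1*5^2*127^1*7213^1 = - 1099261200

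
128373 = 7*18339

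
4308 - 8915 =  - 4607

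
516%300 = 216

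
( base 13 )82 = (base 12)8a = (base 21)51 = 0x6A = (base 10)106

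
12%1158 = 12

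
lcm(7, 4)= 28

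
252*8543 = 2152836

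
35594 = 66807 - 31213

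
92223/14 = 6587 + 5/14 = 6587.36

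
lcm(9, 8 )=72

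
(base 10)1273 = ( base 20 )33d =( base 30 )1cd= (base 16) 4f9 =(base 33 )15J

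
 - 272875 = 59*( - 4625)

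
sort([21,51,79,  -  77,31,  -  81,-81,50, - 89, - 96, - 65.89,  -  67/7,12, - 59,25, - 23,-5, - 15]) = [-96, - 89,-81, - 81, - 77, - 65.89, - 59 , - 23, - 15 , - 67/7 , - 5,12,21, 25,31, 50, 51,79]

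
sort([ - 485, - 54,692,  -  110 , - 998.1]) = [-998.1,-485,-110,-54,692]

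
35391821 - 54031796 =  - 18639975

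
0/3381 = 0 = 0.00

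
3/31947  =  1/10649=0.00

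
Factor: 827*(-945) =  - 3^3*5^1*7^1*827^1 = -781515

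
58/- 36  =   - 2 + 7/18 = -1.61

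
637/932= 637/932 = 0.68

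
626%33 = 32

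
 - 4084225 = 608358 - 4692583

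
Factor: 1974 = 2^1  *3^1*7^1 * 47^1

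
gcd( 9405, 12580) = 5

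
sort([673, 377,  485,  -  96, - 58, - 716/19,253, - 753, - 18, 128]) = [ - 753 , - 96, - 58 , - 716/19, - 18 , 128, 253,377 , 485,  673 ] 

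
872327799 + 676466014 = 1548793813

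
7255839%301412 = 21951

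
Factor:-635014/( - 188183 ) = 766/227 = 2^1*227^ ( - 1 )*383^1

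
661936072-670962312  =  - 9026240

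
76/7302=38/3651 = 0.01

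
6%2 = 0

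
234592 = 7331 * 32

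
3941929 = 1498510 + 2443419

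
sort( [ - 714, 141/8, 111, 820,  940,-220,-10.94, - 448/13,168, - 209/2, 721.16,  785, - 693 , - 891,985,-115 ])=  [ - 891, - 714,  -  693, - 220 , - 115,- 209/2, - 448/13,-10.94,141/8 , 111,  168 , 721.16 , 785, 820, 940,  985 ] 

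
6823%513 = 154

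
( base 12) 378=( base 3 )201102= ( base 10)524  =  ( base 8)1014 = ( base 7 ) 1346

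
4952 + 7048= 12000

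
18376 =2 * 9188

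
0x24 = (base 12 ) 30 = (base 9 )40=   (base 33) 13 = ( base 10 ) 36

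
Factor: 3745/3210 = 2^(  -  1 )*3^( - 1)*7^1 = 7/6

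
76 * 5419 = 411844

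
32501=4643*7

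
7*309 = 2163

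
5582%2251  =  1080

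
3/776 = 3/776=0.00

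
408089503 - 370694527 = 37394976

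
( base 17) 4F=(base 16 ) 53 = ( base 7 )146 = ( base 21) 3k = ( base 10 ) 83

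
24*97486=2339664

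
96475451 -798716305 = -702240854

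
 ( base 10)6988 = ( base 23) D4J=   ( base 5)210423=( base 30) 7ms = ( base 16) 1B4C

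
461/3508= 461/3508= 0.13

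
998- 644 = 354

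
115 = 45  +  70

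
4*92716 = 370864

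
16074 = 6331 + 9743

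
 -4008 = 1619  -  5627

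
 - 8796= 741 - 9537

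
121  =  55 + 66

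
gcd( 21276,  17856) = 36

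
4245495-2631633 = 1613862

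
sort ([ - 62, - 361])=[ - 361, - 62]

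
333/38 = 333/38= 8.76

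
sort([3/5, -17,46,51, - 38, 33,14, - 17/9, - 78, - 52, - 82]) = [ - 82,-78, - 52, - 38, -17 , - 17/9,3/5, 14, 33,46, 51]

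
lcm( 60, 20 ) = 60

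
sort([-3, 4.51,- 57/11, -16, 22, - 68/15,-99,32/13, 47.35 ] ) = [ - 99,  -  16, - 57/11, - 68/15, - 3, 32/13, 4.51, 22, 47.35]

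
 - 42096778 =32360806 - 74457584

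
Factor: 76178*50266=3829163348 = 2^2*41^2*613^1*929^1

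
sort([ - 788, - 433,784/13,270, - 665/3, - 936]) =[ - 936, - 788, - 433, - 665/3,784/13,270 ]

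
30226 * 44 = 1329944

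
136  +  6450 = 6586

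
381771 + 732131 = 1113902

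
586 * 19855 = 11635030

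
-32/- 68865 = 32/68865 = 0.00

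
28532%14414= 14118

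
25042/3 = 8347 + 1/3 = 8347.33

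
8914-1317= 7597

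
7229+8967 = 16196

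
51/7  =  51/7 = 7.29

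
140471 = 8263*17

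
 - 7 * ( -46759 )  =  327313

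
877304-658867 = 218437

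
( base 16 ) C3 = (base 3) 21020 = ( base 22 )8j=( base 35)5K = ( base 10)195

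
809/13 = 62 + 3/13 = 62.23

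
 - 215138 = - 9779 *22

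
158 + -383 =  - 225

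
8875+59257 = 68132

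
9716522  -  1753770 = 7962752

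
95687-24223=71464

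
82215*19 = 1562085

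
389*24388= 9486932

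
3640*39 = 141960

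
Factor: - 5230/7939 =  - 2^1*5^1 * 17^ ( - 1) * 467^( - 1 )*523^1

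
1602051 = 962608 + 639443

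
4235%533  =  504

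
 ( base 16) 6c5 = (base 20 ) 46d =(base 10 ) 1733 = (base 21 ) 3jb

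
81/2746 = 81/2746 = 0.03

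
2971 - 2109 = 862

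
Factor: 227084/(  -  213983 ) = -52/49 = - 2^2*7^(-2) * 13^1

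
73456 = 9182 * 8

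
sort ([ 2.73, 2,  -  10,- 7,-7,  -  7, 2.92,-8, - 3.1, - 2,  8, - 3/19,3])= [ - 10 ,  -  8,-7,- 7, - 7,  -  3.1, - 2, - 3/19,  2,2.73, 2.92,3, 8 ]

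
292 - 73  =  219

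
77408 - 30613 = 46795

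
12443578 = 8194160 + 4249418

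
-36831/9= - 12277/3=-4092.33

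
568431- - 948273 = 1516704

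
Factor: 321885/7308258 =107295/2436086  =  2^( - 1)*3^1 *5^1* 23^1*311^1*1218043^(- 1 ) 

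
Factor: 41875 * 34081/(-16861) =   -  1427141875/16861 = - 5^4 *13^ ( - 1)* 67^1*173^1*197^1*1297^ (-1)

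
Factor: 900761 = 900761^1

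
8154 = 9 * 906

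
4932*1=4932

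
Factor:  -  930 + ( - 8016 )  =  -8946 = - 2^1*3^2 *7^1*71^1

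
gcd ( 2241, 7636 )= 83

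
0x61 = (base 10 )97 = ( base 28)3D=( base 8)141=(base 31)34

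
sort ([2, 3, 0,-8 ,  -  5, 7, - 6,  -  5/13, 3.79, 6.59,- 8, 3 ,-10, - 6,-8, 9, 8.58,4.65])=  [ - 10, - 8,-8, - 8 ,  -  6,-6, - 5, - 5/13, 0, 2,3,3, 3.79, 4.65, 6.59 , 7,8.58, 9 ] 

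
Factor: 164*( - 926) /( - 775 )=2^3*5^ ( - 2)*31^ ( - 1)*41^1*463^1 = 151864/775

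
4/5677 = 4/5677 = 0.00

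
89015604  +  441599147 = 530614751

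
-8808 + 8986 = 178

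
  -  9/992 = - 1 + 983/992 = -  0.01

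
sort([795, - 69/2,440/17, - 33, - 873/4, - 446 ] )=[ - 446, - 873/4, - 69/2, -33,440/17,795 ] 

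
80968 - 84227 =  - 3259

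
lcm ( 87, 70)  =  6090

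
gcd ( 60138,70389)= 9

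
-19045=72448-91493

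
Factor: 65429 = 7^1*13^1*719^1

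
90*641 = 57690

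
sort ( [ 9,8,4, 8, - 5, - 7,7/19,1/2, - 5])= [ - 7 , - 5,- 5,7/19,  1/2,  4,  8,8 , 9] 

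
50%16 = 2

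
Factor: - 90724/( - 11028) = 22681/2757=3^( - 1) * 37^1 *613^1*919^ (-1)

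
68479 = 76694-8215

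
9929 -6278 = 3651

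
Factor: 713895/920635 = 3^1*  7^1*13^1* 17^( - 1 )* 523^1 *10831^(-1)=   142779/184127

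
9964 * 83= 827012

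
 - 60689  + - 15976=- 76665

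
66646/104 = 640+43/52 = 640.83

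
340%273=67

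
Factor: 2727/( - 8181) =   -  1/3=- 3^(-1 ) 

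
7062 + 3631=10693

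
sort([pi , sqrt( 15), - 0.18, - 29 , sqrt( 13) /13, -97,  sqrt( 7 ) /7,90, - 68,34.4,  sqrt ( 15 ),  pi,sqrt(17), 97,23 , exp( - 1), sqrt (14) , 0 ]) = [ - 97, - 68,  -  29, - 0.18,0,  sqrt( 13)/13, exp(-1 ),sqrt( 7)/7 , pi , pi, sqrt( 14), sqrt( 15),sqrt( 15) , sqrt( 17 ), 23 , 34.4, 90,97]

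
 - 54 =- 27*2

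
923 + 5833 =6756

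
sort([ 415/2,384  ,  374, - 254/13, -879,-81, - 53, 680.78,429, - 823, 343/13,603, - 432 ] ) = [  -  879, - 823, - 432, - 81 , - 53, - 254/13,343/13, 415/2,374,384,429,603,680.78]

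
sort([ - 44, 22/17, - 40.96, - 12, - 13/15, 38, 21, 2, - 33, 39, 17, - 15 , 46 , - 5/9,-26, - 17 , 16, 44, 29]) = [ - 44, - 40.96, - 33 , - 26,-17, - 15, - 12, - 13/15, - 5/9, 22/17,2,16,17, 21,29, 38,39, 44, 46 ]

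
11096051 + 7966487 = 19062538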